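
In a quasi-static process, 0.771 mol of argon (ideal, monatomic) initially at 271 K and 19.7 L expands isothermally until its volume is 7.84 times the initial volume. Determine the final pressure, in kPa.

11.2 kPa

P₁ = nRT₁/V₁ = 0.771×8.314×271/19.7 = 88.2 kPa.
Isothermal: T stays 271 K; PV = const ⇒ V₂ = 154 L, P₂ = 11.2 kPa.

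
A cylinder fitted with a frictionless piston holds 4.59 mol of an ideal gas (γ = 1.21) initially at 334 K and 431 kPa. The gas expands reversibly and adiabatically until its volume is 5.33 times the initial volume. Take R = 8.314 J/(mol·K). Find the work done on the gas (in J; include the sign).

-18000 J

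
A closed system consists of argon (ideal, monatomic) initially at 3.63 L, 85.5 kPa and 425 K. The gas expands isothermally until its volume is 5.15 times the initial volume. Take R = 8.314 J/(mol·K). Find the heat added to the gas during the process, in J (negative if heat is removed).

n = P₁V₁/(RT₁) = 85.5×3.63/(8.314×425) = 0.0878 mol.
Isothermal: T stays 425 K; PV = const ⇒ V₂ = 18.7 L, P₂ = 16.6 kPa.
ΔU = 0 (ideal gas, T constant).
W = nRT ln(V₂/V₁) = 0.0878×8.314×425×ln(5.15) = 509 J.
Q = ΔU + W = 509 J.

509 J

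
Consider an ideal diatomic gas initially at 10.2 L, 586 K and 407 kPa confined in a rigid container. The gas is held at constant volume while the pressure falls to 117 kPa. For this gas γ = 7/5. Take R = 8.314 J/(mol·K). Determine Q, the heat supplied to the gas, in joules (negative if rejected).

-7400 J

n = P₁V₁/(RT₁) = 407×10.2/(8.314×586) = 0.852 mol.
Isochoric: V stays 10.2 L; P/T = const ⇒ T₂ = 168 K, P₂ = 117 kPa.
W = 0 (no volume change).
ΔU = nCvΔT = 0.852×20.8×(168−586) = -7400 J.
Q = ΔU = -7400 J.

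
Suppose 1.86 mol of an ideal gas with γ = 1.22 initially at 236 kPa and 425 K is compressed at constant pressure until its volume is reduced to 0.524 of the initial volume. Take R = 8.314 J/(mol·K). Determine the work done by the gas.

V₁ = nRT₁/P₁ = 1.86×8.314×425/236 = 27.8 L.
Isobaric: P stays 236 kPa; V/T = const ⇒ T₂ = 223 K, V₂ = 14.6 L.
W = PΔV = 236×(14.6−27.8) kPa·L = -3130 J.

-3130 J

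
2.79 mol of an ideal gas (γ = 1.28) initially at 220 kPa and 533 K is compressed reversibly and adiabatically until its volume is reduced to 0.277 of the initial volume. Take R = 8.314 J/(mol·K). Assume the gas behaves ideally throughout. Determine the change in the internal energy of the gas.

V₁ = nRT₁/P₁ = 2.79×8.314×533/220 = 56.2 L.
Adiabatic: TV^(γ−1) = const ⇒ T₂ = 533×(3.61)^0.280 = 764 K; PV^γ = const ⇒ P₂ = 1140 kPa.
For an ideal gas ΔU = nCvΔT with Cv = R/(γ−1) = 29.7 J/(mol·K).
ΔU = 2.79×29.7×(764−533) = 19100 J.

19100 J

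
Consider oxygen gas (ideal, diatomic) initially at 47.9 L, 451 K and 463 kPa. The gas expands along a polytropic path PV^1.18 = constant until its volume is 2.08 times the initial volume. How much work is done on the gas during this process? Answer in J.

-15200 J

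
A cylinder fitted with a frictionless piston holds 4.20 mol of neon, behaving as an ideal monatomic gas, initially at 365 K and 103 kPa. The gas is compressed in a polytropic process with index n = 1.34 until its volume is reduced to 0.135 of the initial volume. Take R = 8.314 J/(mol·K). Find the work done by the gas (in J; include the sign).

V₁ = nRT₁/P₁ = 4.20×8.314×365/103 = 124 L.
Polytropic n=1.34: T₂ = T₁(V₁/V₂)^(n−1) = 365×(7.41)^0.34 = 721 K; P₂ = P₁(V₁/V₂)^n = 1510 kPa.
W = (P₁V₁−P₂V₂)/(n−1) = (103×124−1510×16.7)/0.34 = -36600 J.

-36600 J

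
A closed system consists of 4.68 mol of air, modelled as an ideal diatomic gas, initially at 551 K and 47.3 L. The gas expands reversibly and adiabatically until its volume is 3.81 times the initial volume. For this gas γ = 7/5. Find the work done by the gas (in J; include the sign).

22200 J

P₁ = nRT₁/V₁ = 4.68×8.314×551/47.3 = 453 kPa.
Adiabatic: TV^(γ−1) = const ⇒ T₂ = 551×(0.262)^0.400 = 323 K; PV^γ = const ⇒ P₂ = 69.7 kPa.
ΔU = nCvΔT = 4.68×20.8×(323−551) = -22200 J.
Q = 0 for an adiabatic process, so W = −ΔU = 22200 J.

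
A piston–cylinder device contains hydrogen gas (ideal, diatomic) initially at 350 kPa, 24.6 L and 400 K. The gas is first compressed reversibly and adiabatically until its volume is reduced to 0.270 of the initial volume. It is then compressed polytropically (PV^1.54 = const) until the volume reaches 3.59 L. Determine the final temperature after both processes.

941 K

n = P₁V₁/(RT₁) = 350×24.6/(8.314×400) = 2.59 mol.
Step 1 — Adiabatic: TV^(γ−1) = const ⇒ T₂ = 400×(3.70)^0.400 = 675 K; PV^γ = const ⇒ P₂ = 2190 kPa.
ΔU = nCvΔT = 2.59×20.8×(675−400) = 14800 J.
Q = 0 for an adiabatic process, so W = −ΔU = -14800 J.
State after step 1: P = 2190 kPa, V = 6.64 L, T = 675 K.
Step 2 — Polytropic n=1.54: T₂ = T₁(V₁/V₂)^(n−1) = 675×(1.85)^0.54 = 941 K; P₂ = P₁(V₁/V₂)^n = 5640 kPa.
W = (P₁V₁−P₂V₂)/(n−1) = (2190×6.64−5640×3.59)/0.54 = -10600 J.
ΔU = nCvΔT = 2.59×20.8×(941−675) = 14300 J.
Q = ΔU + W = 3710 J.
Net over both steps: W = -25400 J, Q = 3710 J, ΔU = 29100 J.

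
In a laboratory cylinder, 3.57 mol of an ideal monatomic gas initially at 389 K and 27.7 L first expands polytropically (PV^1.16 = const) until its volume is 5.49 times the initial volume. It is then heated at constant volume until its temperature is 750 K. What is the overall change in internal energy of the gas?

16100 J

P₁ = nRT₁/V₁ = 3.57×8.314×389/27.7 = 417 kPa.
Step 1 — Polytropic n=1.16: T₂ = T₁(V₁/V₂)^(n−1) = 389×(0.182)^0.16 = 296 K; P₂ = P₁(V₁/V₂)^n = 57.8 kPa.
W = (P₁V₁−P₂V₂)/(n−1) = (417×27.7−57.8×152)/0.16 = 17200 J.
ΔU = nCvΔT = 3.57×12.5×(296−389) = -4130 J.
Q = ΔU + W = 13100 J.
State after step 1: P = 57.8 kPa, V = 152 L, T = 296 K.
Step 2 — Isochoric: V stays 152 L; P/T = const ⇒ T₂ = 750 K, P₂ = 146 kPa.
W = 0 (no volume change).
ΔU = nCvΔT = 3.57×12.5×(750−296) = 20200 J.
Q = ΔU = 20200 J.
Net over both steps: W = 17200 J, Q = 33300 J, ΔU = 16100 J.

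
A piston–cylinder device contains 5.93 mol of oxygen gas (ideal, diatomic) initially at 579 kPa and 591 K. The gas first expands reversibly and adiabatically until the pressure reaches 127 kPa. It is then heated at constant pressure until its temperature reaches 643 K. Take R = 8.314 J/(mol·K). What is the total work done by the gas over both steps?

V₁ = nRT₁/P₁ = 5.93×8.314×591/579 = 50.3 L.
Step 1 — Adiabatic: T₂/T₁ = (P₂/P₁)^((γ−1)/γ) ⇒ T₂ = 591×(0.219)^0.286 = 383 K; V₂ = 149 L.
ΔU = nCvΔT = 5.93×20.8×(383−591) = -25600 J.
Q = 0 for an adiabatic process, so W = −ΔU = 25600 J.
State after step 1: P = 127 kPa, V = 149 L, T = 383 K.
Step 2 — Isobaric: P stays 127 kPa; V/T = const ⇒ T₂ = 643 K, V₂ = 250 L.
W = PΔV = 127×(250−149) kPa·L = 12800 J.
ΔU = nCvΔT = 5.93×20.8×(643−383) = 32000 J.
Q = ΔU + W = nCpΔT = 44800 J.
Net over both steps: W = 38400 J, Q = 44800 J, ΔU = 6410 J.

38400 J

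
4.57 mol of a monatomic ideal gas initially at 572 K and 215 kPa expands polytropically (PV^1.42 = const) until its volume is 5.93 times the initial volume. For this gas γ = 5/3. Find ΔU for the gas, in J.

-17200 J

V₁ = nRT₁/P₁ = 4.57×8.314×572/215 = 101 L.
Polytropic n=1.42: T₂ = T₁(V₁/V₂)^(n−1) = 572×(0.169)^0.42 = 271 K; P₂ = P₁(V₁/V₂)^n = 17.2 kPa.
For an ideal gas ΔU = nCvΔT with Cv = (3/2)R = 12.5 J/(mol·K).
ΔU = 4.57×12.5×(271−572) = -17200 J.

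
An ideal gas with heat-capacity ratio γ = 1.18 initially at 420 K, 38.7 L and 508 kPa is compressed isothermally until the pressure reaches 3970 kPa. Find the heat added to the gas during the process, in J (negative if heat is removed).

n = P₁V₁/(RT₁) = 508×38.7/(8.314×420) = 5.63 mol.
Isothermal: T stays 420 K; PV = const ⇒ V₂ = 4.95 L, P₂ = 3970 kPa.
ΔU = 0 (ideal gas, T constant).
W = nRT ln(V₂/V₁) = 5.63×8.314×420×ln(0.128) = -40400 J.
Q = ΔU + W = -40400 J.

-40400 J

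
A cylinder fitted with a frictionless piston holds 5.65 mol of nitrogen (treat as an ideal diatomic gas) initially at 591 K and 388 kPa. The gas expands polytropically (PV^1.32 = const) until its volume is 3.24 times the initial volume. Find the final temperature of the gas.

V₁ = nRT₁/P₁ = 5.65×8.314×591/388 = 71.6 L.
Polytropic n=1.32: T₂ = T₁(V₁/V₂)^(n−1) = 591×(0.309)^0.32 = 406 K; P₂ = P₁(V₁/V₂)^n = 82.2 kPa.

406 K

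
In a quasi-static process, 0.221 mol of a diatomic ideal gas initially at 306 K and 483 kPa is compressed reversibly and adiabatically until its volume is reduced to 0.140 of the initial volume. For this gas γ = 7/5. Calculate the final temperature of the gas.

672 K

V₁ = nRT₁/P₁ = 0.221×8.314×306/483 = 1.16 L.
Adiabatic: TV^(γ−1) = const ⇒ T₂ = 306×(7.14)^0.400 = 672 K; PV^γ = const ⇒ P₂ = 7570 kPa.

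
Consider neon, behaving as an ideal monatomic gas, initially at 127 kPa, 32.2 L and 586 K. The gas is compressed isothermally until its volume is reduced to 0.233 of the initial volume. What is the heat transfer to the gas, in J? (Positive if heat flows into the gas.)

n = P₁V₁/(RT₁) = 127×32.2/(8.314×586) = 0.839 mol.
Isothermal: T stays 586 K; PV = const ⇒ V₂ = 7.50 L, P₂ = 545 kPa.
ΔU = 0 (ideal gas, T constant).
W = nRT ln(V₂/V₁) = 0.839×8.314×586×ln(0.233) = -5960 J.
Q = ΔU + W = -5960 J.

-5960 J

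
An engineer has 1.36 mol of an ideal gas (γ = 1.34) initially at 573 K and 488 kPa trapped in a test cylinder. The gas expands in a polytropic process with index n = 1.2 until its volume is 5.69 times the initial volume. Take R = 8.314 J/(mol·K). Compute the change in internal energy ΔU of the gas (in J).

-5600 J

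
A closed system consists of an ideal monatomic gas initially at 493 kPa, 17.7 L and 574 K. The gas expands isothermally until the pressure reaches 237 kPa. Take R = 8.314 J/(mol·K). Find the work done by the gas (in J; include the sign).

6390 J

n = P₁V₁/(RT₁) = 493×17.7/(8.314×574) = 1.83 mol.
Isothermal: T stays 574 K; PV = const ⇒ V₂ = 36.8 L, P₂ = 237 kPa.
W = nRT ln(V₂/V₁) = 1.83×8.314×574×ln(2.08) = 6390 J.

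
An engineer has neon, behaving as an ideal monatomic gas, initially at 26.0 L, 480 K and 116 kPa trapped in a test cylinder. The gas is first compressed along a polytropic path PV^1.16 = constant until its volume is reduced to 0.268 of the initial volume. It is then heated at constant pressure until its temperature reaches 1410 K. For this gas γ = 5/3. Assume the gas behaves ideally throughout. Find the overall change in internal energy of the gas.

n = P₁V₁/(RT₁) = 116×26.0/(8.314×480) = 0.756 mol.
Step 1 — Polytropic n=1.16: T₂ = T₁(V₁/V₂)^(n−1) = 480×(3.73)^0.16 = 593 K; P₂ = P₁(V₁/V₂)^n = 534 kPa.
W = (P₁V₁−P₂V₂)/(n−1) = (116×26.0−534×6.97)/0.16 = -4420 J.
ΔU = nCvΔT = 0.756×12.5×(593−480) = 1060 J.
Q = ΔU + W = -3360 J.
State after step 1: P = 534 kPa, V = 6.97 L, T = 593 K.
Step 2 — Isobaric: P stays 534 kPa; V/T = const ⇒ T₂ = 1410 K, V₂ = 16.6 L.
W = PΔV = 534×(16.6−6.97) kPa·L = 5140 J.
ΔU = nCvΔT = 0.756×12.5×(1410−593) = 7700 J.
Q = ΔU + W = nCpΔT = 12800 J.
Net over both steps: W = 715 J, Q = 9480 J, ΔU = 8770 J.

8770 J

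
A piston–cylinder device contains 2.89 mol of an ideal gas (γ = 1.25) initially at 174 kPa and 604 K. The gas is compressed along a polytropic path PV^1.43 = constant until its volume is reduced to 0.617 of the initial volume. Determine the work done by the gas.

V₁ = nRT₁/P₁ = 2.89×8.314×604/174 = 83.4 L.
Polytropic n=1.43: T₂ = T₁(V₁/V₂)^(n−1) = 604×(1.62)^0.43 = 743 K; P₂ = P₁(V₁/V₂)^n = 347 kPa.
W = (P₁V₁−P₂V₂)/(n−1) = (174×83.4−347×51.5)/0.43 = -7790 J.

-7790 J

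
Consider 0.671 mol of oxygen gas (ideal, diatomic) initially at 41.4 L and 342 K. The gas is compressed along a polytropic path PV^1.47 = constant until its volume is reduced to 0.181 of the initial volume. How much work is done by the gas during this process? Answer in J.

-5010 J

P₁ = nRT₁/V₁ = 0.671×8.314×342/41.4 = 46.1 kPa.
Polytropic n=1.47: T₂ = T₁(V₁/V₂)^(n−1) = 342×(5.52)^0.47 = 764 K; P₂ = P₁(V₁/V₂)^n = 569 kPa.
W = (P₁V₁−P₂V₂)/(n−1) = (46.1×41.4−569×7.49)/0.47 = -5010 J.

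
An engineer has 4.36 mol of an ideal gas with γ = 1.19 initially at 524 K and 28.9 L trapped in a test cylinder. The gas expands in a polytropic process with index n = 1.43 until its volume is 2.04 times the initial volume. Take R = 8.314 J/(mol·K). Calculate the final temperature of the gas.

P₁ = nRT₁/V₁ = 4.36×8.314×524/28.9 = 657 kPa.
Polytropic n=1.43: T₂ = T₁(V₁/V₂)^(n−1) = 524×(0.490)^0.43 = 386 K; P₂ = P₁(V₁/V₂)^n = 237 kPa.

386 K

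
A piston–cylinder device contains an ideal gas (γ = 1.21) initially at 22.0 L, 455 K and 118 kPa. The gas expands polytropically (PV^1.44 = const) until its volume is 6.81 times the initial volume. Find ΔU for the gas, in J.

n = P₁V₁/(RT₁) = 118×22.0/(8.314×455) = 0.686 mol.
Polytropic n=1.44: T₂ = T₁(V₁/V₂)^(n−1) = 455×(0.147)^0.44 = 196 K; P₂ = P₁(V₁/V₂)^n = 7.45 kPa.
For an ideal gas ΔU = nCvΔT with Cv = R/(γ−1) = 39.6 J/(mol·K).
ΔU = 0.686×39.6×(196−455) = -7050 J.

-7050 J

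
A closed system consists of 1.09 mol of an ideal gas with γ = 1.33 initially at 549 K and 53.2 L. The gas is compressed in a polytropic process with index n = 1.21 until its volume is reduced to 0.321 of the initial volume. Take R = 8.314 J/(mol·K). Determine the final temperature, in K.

697 K

P₁ = nRT₁/V₁ = 1.09×8.314×549/53.2 = 93.5 kPa.
Polytropic n=1.21: T₂ = T₁(V₁/V₂)^(n−1) = 549×(3.12)^0.21 = 697 K; P₂ = P₁(V₁/V₂)^n = 370 kPa.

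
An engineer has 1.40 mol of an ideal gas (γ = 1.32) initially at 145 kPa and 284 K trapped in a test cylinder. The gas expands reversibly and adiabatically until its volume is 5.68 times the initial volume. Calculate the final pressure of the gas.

14.6 kPa

V₁ = nRT₁/P₁ = 1.40×8.314×284/145 = 22.8 L.
Adiabatic: TV^(γ−1) = const ⇒ T₂ = 284×(0.176)^0.320 = 163 K; PV^γ = const ⇒ P₂ = 14.6 kPa.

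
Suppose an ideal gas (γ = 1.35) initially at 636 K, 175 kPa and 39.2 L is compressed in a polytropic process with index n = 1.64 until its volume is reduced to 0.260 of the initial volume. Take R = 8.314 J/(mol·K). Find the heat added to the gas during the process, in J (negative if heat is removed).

n = P₁V₁/(RT₁) = 175×39.2/(8.314×636) = 1.30 mol.
Polytropic n=1.64: T₂ = T₁(V₁/V₂)^(n−1) = 636×(3.85)^0.64 = 1510 K; P₂ = P₁(V₁/V₂)^n = 1590 kPa.
W = (P₁V₁−P₂V₂)/(n−1) = (175×39.2−1590×10.2)/0.64 = -14700 J.
ΔU = nCvΔT = 1.30×23.8×(1510−636) = 26800 J.
Q = ΔU + W = 12200 J.

12200 J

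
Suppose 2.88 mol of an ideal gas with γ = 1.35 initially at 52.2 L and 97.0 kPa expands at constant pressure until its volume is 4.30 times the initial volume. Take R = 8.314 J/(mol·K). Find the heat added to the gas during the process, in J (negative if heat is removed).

64400 J

T₁ = P₁V₁/(nR) = 97.0×52.2/(2.88×8.314) = 211 K.
Isobaric: P stays 97.0 kPa; V/T = const ⇒ T₂ = 909 K, V₂ = 224 L.
W = PΔV = 97.0×(224−52.2) kPa·L = 16700 J.
ΔU = nCvΔT = 2.88×23.8×(909−211) = 47700 J.
Q = ΔU + W = nCpΔT = 64400 J.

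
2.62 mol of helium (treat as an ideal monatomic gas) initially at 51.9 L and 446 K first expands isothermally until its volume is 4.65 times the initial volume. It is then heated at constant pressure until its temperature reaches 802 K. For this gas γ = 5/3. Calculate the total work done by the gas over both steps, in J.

22700 J

P₁ = nRT₁/V₁ = 2.62×8.314×446/51.9 = 187 kPa.
Step 1 — Isothermal: T stays 446 K; PV = const ⇒ V₂ = 241 L, P₂ = 40.3 kPa.
ΔU = 0 (ideal gas, T constant).
W = nRT ln(V₂/V₁) = 2.62×8.314×446×ln(4.65) = 14900 J.
Q = ΔU + W = 14900 J.
State after step 1: P = 40.3 kPa, V = 241 L, T = 446 K.
Step 2 — Isobaric: P stays 40.3 kPa; V/T = const ⇒ T₂ = 802 K, V₂ = 434 L.
W = PΔV = 40.3×(434−241) kPa·L = 7750 J.
ΔU = nCvΔT = 2.62×12.5×(802−446) = 11600 J.
Q = ΔU + W = nCpΔT = 19400 J.
Net over both steps: W = 22700 J, Q = 34300 J, ΔU = 11600 J.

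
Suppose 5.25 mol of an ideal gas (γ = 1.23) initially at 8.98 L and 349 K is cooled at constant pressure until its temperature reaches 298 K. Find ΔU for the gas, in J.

-9680 J

P₁ = nRT₁/V₁ = 5.25×8.314×349/8.98 = 1700 kPa.
Isobaric: P stays 1700 kPa; V/T = const ⇒ T₂ = 298 K, V₂ = 7.67 L.
For an ideal gas ΔU = nCvΔT with Cv = R/(γ−1) = 36.1 J/(mol·K).
ΔU = 5.25×36.1×(298−349) = -9680 J.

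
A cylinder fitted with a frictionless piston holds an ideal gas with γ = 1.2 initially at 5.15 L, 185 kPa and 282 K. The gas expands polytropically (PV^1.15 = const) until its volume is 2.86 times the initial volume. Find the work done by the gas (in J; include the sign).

926 J

n = P₁V₁/(RT₁) = 185×5.15/(8.314×282) = 0.406 mol.
Polytropic n=1.15: T₂ = T₁(V₁/V₂)^(n−1) = 282×(0.350)^0.15 = 241 K; P₂ = P₁(V₁/V₂)^n = 55.3 kPa.
W = (P₁V₁−P₂V₂)/(n−1) = (185×5.15−55.3×14.7)/0.15 = 926 J.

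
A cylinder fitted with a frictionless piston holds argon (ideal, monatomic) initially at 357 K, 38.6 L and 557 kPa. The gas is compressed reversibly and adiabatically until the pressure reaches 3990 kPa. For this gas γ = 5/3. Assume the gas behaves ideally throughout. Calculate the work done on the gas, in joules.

38600 J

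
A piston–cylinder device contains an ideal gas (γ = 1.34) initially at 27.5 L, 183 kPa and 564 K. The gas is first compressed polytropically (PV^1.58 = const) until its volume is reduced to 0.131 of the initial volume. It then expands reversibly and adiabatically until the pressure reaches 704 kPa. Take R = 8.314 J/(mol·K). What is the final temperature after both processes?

1140 K

n = P₁V₁/(RT₁) = 183×27.5/(8.314×564) = 1.07 mol.
Step 1 — Polytropic n=1.58: T₂ = T₁(V₁/V₂)^(n−1) = 564×(7.63)^0.58 = 1830 K; P₂ = P₁(V₁/V₂)^n = 4540 kPa.
W = (P₁V₁−P₂V₂)/(n−1) = (183×27.5−4540×3.60)/0.58 = -19500 J.
ΔU = nCvΔT = 1.07×24.5×(1830−564) = 33300 J.
Q = ΔU + W = 13800 J.
State after step 1: P = 4540 kPa, V = 3.60 L, T = 1830 K.
Step 2 — Adiabatic: T₂/T₁ = (P₂/P₁)^((γ−1)/γ) ⇒ T₂ = 1830×(0.155)^0.254 = 1140 K; V₂ = 14.5 L.
ΔU = nCvΔT = 1.07×24.5×(1140−1830) = -18100 J.
Q = 0 for an adiabatic process, so W = −ΔU = 18100 J.
Net over both steps: W = -1400 J, Q = 13800 J, ΔU = 15200 J.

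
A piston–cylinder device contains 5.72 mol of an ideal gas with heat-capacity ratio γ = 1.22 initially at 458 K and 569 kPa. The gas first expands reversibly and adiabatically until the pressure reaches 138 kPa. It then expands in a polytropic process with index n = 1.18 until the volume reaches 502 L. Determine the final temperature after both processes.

275 K

V₁ = nRT₁/P₁ = 5.72×8.314×458/569 = 38.3 L.
Step 1 — Adiabatic: T₂/T₁ = (P₂/P₁)^((γ−1)/γ) ⇒ T₂ = 458×(0.243)^0.180 = 355 K; V₂ = 122 L.
ΔU = nCvΔT = 5.72×37.8×(355−458) = -22300 J.
Q = 0 for an adiabatic process, so W = −ΔU = 22300 J.
State after step 1: P = 138 kPa, V = 122 L, T = 355 K.
Step 2 — Polytropic n=1.18: T₂ = T₁(V₁/V₂)^(n−1) = 355×(0.244)^0.18 = 275 K; P₂ = P₁(V₁/V₂)^n = 26.1 kPa.
W = (P₁V₁−P₂V₂)/(n−1) = (138×122−26.1×502)/0.18 = 21000 J.
ΔU = nCvΔT = 5.72×37.8×(275−355) = -17200 J.
Q = ΔU + W = 3830 J.
Net over both steps: W = 43400 J, Q = 3830 J, ΔU = -39500 J.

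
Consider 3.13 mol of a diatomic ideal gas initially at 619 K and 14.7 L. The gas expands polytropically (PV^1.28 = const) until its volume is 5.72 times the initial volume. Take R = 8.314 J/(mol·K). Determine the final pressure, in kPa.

P₁ = nRT₁/V₁ = 3.13×8.314×619/14.7 = 1100 kPa.
Polytropic n=1.28: T₂ = T₁(V₁/V₂)^(n−1) = 619×(0.175)^0.28 = 380 K; P₂ = P₁(V₁/V₂)^n = 118 kPa.

118 kPa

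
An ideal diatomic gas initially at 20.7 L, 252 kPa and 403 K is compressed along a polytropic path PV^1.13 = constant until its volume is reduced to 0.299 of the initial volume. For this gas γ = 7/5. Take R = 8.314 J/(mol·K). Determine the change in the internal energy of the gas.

n = P₁V₁/(RT₁) = 252×20.7/(8.314×403) = 1.56 mol.
Polytropic n=1.13: T₂ = T₁(V₁/V₂)^(n−1) = 403×(3.34)^0.13 = 471 K; P₂ = P₁(V₁/V₂)^n = 986 kPa.
For an ideal gas ΔU = nCvΔT with Cv = (5/2)R = 20.8 J/(mol·K).
ΔU = 1.56×20.8×(471−403) = 2220 J.

2220 J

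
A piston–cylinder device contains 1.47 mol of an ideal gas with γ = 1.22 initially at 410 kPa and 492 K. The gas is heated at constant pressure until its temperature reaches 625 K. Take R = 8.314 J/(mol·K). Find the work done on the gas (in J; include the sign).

-1630 J

V₁ = nRT₁/P₁ = 1.47×8.314×492/410 = 14.7 L.
Isobaric: P stays 410 kPa; V/T = const ⇒ T₂ = 625 K, V₂ = 18.6 L.
W = PΔV = 410×(18.6−14.7) kPa·L = 1630 J.
Work done on the gas = −W_by = -1630 J.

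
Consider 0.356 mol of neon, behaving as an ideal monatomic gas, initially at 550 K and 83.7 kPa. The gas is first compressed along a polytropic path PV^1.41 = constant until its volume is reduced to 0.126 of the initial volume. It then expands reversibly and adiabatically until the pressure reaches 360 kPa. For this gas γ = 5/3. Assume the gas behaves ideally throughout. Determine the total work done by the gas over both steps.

-2780 J

V₁ = nRT₁/P₁ = 0.356×8.314×550/83.7 = 19.4 L.
Step 1 — Polytropic n=1.41: T₂ = T₁(V₁/V₂)^(n−1) = 550×(7.94)^0.41 = 1290 K; P₂ = P₁(V₁/V₂)^n = 1550 kPa.
W = (P₁V₁−P₂V₂)/(n−1) = (83.7×19.4−1550×2.45)/0.41 = -5310 J.
ΔU = nCvΔT = 0.356×12.5×(1290−550) = 3270 J.
Q = ΔU + W = -2050 J.
State after step 1: P = 1550 kPa, V = 2.45 L, T = 1290 K.
Step 2 — Adiabatic: T₂/T₁ = (P₂/P₁)^((γ−1)/γ) ⇒ T₂ = 1290×(0.232)^0.400 = 717 K; V₂ = 5.89 L.
ΔU = nCvΔT = 0.356×12.5×(717−1290) = -2530 J.
Q = 0 for an adiabatic process, so W = −ΔU = 2530 J.
Net over both steps: W = -2780 J, Q = -2050 J, ΔU = 739 J.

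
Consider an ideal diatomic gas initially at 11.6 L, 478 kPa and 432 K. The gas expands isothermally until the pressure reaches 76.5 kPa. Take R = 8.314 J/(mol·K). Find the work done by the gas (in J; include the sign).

10200 J

n = P₁V₁/(RT₁) = 478×11.6/(8.314×432) = 1.54 mol.
Isothermal: T stays 432 K; PV = const ⇒ V₂ = 72.5 L, P₂ = 76.5 kPa.
W = nRT ln(V₂/V₁) = 1.54×8.314×432×ln(6.25) = 10200 J.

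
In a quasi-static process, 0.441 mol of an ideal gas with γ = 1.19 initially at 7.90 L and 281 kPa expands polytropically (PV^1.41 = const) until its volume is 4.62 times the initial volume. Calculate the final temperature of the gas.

323 K

T₁ = P₁V₁/(nR) = 281×7.90/(0.441×8.314) = 605 K.
Polytropic n=1.41: T₂ = T₁(V₁/V₂)^(n−1) = 605×(0.216)^0.41 = 323 K; P₂ = P₁(V₁/V₂)^n = 32.5 kPa.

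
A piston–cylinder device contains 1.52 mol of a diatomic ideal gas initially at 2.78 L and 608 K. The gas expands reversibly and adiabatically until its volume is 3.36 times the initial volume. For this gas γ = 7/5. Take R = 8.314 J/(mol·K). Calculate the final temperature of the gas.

374 K

P₁ = nRT₁/V₁ = 1.52×8.314×608/2.78 = 2760 kPa.
Adiabatic: TV^(γ−1) = const ⇒ T₂ = 608×(0.298)^0.400 = 374 K; PV^γ = const ⇒ P₂ = 507 kPa.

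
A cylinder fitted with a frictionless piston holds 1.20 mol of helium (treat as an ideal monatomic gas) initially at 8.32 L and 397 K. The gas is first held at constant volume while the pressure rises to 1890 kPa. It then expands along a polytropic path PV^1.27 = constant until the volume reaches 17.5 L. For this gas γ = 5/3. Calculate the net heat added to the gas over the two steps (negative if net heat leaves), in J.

23900 J

P₁ = nRT₁/V₁ = 1.20×8.314×397/8.32 = 476 kPa.
Step 1 — Isochoric: V stays 8.32 L; P/T = const ⇒ T₂ = 1580 K, P₂ = 1890 kPa.
W = 0 (no volume change).
ΔU = nCvΔT = 1.20×12.5×(1580−397) = 17600 J.
Q = ΔU = 17600 J.
State after step 1: P = 1890 kPa, V = 8.32 L, T = 1580 K.
Step 2 — Polytropic n=1.27: T₂ = T₁(V₁/V₂)^(n−1) = 1580×(0.475)^0.27 = 1290 K; P₂ = P₁(V₁/V₂)^n = 735 kPa.
W = (P₁V₁−P₂V₂)/(n−1) = (1890×8.32−735×17.5)/0.27 = 10600 J.
ΔU = nCvΔT = 1.20×12.5×(1290−1580) = -4290 J.
Q = ΔU + W = 6300 J.
Net over both steps: W = 10600 J, Q = 23900 J, ΔU = 13400 J.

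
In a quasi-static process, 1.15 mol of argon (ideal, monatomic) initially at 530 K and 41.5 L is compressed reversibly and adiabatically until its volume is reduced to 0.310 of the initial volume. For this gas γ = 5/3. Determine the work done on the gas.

8990 J

P₁ = nRT₁/V₁ = 1.15×8.314×530/41.5 = 122 kPa.
Adiabatic: TV^(γ−1) = const ⇒ T₂ = 530×(3.23)^0.667 = 1160 K; PV^γ = const ⇒ P₂ = 860 kPa.
ΔU = nCvΔT = 1.15×12.5×(1160−530) = 8990 J.
Q = 0 for an adiabatic process, so W = −ΔU = -8990 J.
Work done on the gas = −W_by = 8990 J.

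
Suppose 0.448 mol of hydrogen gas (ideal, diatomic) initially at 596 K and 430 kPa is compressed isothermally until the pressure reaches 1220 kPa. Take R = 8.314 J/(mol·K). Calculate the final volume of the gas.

1.82 L

V₁ = nRT₁/P₁ = 0.448×8.314×596/430 = 5.16 L.
Isothermal: T stays 596 K; PV = const ⇒ V₂ = 1.82 L, P₂ = 1220 kPa.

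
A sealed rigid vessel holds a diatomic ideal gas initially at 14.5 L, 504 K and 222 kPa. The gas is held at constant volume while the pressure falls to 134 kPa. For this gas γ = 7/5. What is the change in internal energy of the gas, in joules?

-3190 J

n = P₁V₁/(RT₁) = 222×14.5/(8.314×504) = 0.768 mol.
Isochoric: V stays 14.5 L; P/T = const ⇒ T₂ = 304 K, P₂ = 134 kPa.
For an ideal gas ΔU = nCvΔT with Cv = (5/2)R = 20.8 J/(mol·K).
ΔU = 0.768×20.8×(304−504) = -3190 J.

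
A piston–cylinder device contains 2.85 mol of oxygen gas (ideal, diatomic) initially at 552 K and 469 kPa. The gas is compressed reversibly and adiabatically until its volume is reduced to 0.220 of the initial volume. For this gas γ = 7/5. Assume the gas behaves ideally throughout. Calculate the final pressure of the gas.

V₁ = nRT₁/P₁ = 2.85×8.314×552/469 = 27.9 L.
Adiabatic: TV^(γ−1) = const ⇒ T₂ = 552×(4.55)^0.400 = 1010 K; PV^γ = const ⇒ P₂ = 3910 kPa.

3910 kPa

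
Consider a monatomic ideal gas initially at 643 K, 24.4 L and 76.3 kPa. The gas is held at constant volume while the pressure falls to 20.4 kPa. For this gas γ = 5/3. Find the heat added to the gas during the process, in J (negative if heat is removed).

n = P₁V₁/(RT₁) = 76.3×24.4/(8.314×643) = 0.348 mol.
Isochoric: V stays 24.4 L; P/T = const ⇒ T₂ = 172 K, P₂ = 20.4 kPa.
W = 0 (no volume change).
ΔU = nCvΔT = 0.348×12.5×(172−643) = -2050 J.
Q = ΔU = -2050 J.

-2050 J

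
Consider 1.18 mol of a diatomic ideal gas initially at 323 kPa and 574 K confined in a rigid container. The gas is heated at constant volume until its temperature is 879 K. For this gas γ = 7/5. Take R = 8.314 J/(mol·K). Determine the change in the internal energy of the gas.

7480 J

V₁ = nRT₁/P₁ = 1.18×8.314×574/323 = 17.4 L.
Isochoric: V stays 17.4 L; P/T = const ⇒ T₂ = 879 K, P₂ = 495 kPa.
For an ideal gas ΔU = nCvΔT with Cv = (5/2)R = 20.8 J/(mol·K).
ΔU = 1.18×20.8×(879−574) = 7480 J.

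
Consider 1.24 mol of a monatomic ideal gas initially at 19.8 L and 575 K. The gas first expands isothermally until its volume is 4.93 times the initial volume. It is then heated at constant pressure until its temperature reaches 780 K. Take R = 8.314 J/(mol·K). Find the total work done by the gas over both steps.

11600 J

P₁ = nRT₁/V₁ = 1.24×8.314×575/19.8 = 299 kPa.
Step 1 — Isothermal: T stays 575 K; PV = const ⇒ V₂ = 97.6 L, P₂ = 60.7 kPa.
ΔU = 0 (ideal gas, T constant).
W = nRT ln(V₂/V₁) = 1.24×8.314×575×ln(4.93) = 9460 J.
Q = ΔU + W = 9460 J.
State after step 1: P = 60.7 kPa, V = 97.6 L, T = 575 K.
Step 2 — Isobaric: P stays 60.7 kPa; V/T = const ⇒ T₂ = 780 K, V₂ = 132 L.
W = PΔV = 60.7×(132−97.6) kPa·L = 2110 J.
ΔU = nCvΔT = 1.24×12.5×(780−575) = 3170 J.
Q = ΔU + W = nCpΔT = 5280 J.
Net over both steps: W = 11600 J, Q = 14700 J, ΔU = 3170 J.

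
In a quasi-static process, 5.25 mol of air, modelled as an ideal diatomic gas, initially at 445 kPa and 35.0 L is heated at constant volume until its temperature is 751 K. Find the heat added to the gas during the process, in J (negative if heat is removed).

T₁ = P₁V₁/(nR) = 445×35.0/(5.25×8.314) = 357 K.
Isochoric: V stays 35.0 L; P/T = const ⇒ T₂ = 751 K, P₂ = 937 kPa.
W = 0 (no volume change).
ΔU = nCvΔT = 5.25×20.8×(751−357) = 43000 J.
Q = ΔU = 43000 J.

43000 J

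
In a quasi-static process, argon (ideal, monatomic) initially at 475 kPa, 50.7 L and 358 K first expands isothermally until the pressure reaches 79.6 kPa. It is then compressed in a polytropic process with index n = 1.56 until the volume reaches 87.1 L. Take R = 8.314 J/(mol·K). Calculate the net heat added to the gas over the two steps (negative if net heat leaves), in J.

n = P₁V₁/(RT₁) = 475×50.7/(8.314×358) = 8.09 mol.
Step 1 — Isothermal: T stays 358 K; PV = const ⇒ V₂ = 303 L, P₂ = 79.6 kPa.
ΔU = 0 (ideal gas, T constant).
W = nRT ln(V₂/V₁) = 8.09×8.314×358×ln(5.97) = 43000 J.
Q = ΔU + W = 43000 J.
State after step 1: P = 79.6 kPa, V = 303 L, T = 358 K.
Step 2 — Polytropic n=1.56: T₂ = T₁(V₁/V₂)^(n−1) = 358×(3.47)^0.56 = 719 K; P₂ = P₁(V₁/V₂)^n = 555 kPa.
W = (P₁V₁−P₂V₂)/(n−1) = (79.6×303−555×87.1)/0.56 = -43400 J.
ΔU = nCvΔT = 8.09×12.5×(719−358) = 36400 J.
Q = ΔU + W = -6940 J.
Net over both steps: W = -343 J, Q = 36100 J, ΔU = 36400 J.

36100 J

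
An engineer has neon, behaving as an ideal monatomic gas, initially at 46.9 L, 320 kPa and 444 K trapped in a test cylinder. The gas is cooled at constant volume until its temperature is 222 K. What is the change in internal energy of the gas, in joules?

-11300 J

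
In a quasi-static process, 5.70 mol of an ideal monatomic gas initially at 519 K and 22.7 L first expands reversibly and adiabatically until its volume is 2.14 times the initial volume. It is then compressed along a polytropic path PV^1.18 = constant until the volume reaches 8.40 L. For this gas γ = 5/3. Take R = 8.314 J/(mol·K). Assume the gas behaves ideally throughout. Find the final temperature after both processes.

429 K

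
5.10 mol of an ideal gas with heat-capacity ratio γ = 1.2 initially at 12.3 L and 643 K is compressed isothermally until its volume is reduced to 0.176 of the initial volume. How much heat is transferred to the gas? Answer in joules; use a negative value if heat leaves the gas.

-47400 J

P₁ = nRT₁/V₁ = 5.10×8.314×643/12.3 = 2220 kPa.
Isothermal: T stays 643 K; PV = const ⇒ V₂ = 2.16 L, P₂ = 12600 kPa.
ΔU = 0 (ideal gas, T constant).
W = nRT ln(V₂/V₁) = 5.10×8.314×643×ln(0.176) = -47400 J.
Q = ΔU + W = -47400 J.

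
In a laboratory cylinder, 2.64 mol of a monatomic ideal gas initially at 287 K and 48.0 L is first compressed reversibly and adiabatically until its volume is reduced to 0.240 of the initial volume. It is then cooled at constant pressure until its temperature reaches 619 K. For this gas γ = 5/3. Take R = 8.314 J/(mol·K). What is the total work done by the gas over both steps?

P₁ = nRT₁/V₁ = 2.64×8.314×287/48.0 = 131 kPa.
Step 1 — Adiabatic: TV^(γ−1) = const ⇒ T₂ = 287×(4.17)^0.667 = 743 K; PV^γ = const ⇒ P₂ = 1420 kPa.
ΔU = nCvΔT = 2.64×12.5×(743−287) = 15000 J.
Q = 0 for an adiabatic process, so W = −ΔU = -15000 J.
State after step 1: P = 1420 kPa, V = 11.5 L, T = 743 K.
Step 2 — Isobaric: P stays 1420 kPa; V/T = const ⇒ T₂ = 619 K, V₂ = 9.60 L.
W = PΔV = 1420×(9.60−11.5) kPa·L = -2720 J.
ΔU = nCvΔT = 2.64×12.5×(619−743) = -4090 J.
Q = ΔU + W = nCpΔT = -6810 J.
Net over both steps: W = -17700 J, Q = -6810 J, ΔU = 10900 J.

-17700 J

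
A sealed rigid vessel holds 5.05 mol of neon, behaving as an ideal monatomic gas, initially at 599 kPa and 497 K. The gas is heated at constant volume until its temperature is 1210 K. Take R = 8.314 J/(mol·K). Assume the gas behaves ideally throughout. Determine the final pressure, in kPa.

V₁ = nRT₁/P₁ = 5.05×8.314×497/599 = 34.8 L.
Isochoric: V stays 34.8 L; P/T = const ⇒ T₂ = 1210 K, P₂ = 1460 kPa.

1460 kPa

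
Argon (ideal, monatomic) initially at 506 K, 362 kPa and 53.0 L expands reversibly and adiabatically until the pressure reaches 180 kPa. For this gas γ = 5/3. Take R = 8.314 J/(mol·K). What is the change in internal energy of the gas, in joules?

-7020 J

n = P₁V₁/(RT₁) = 362×53.0/(8.314×506) = 4.56 mol.
Adiabatic: T₂/T₁ = (P₂/P₁)^((γ−1)/γ) ⇒ T₂ = 506×(0.497)^0.400 = 383 K; V₂ = 80.6 L.
For an ideal gas ΔU = nCvΔT with Cv = (3/2)R = 12.5 J/(mol·K).
ΔU = 4.56×12.5×(383−506) = -7020 J.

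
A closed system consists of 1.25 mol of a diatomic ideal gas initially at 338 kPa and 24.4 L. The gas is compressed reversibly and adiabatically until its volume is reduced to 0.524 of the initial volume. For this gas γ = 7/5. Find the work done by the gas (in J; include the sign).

-6080 J

T₁ = P₁V₁/(nR) = 338×24.4/(1.25×8.314) = 794 K.
Adiabatic: TV^(γ−1) = const ⇒ T₂ = 794×(1.91)^0.400 = 1030 K; PV^γ = const ⇒ P₂ = 835 kPa.
ΔU = nCvΔT = 1.25×20.8×(1030−794) = 6080 J.
Q = 0 for an adiabatic process, so W = −ΔU = -6080 J.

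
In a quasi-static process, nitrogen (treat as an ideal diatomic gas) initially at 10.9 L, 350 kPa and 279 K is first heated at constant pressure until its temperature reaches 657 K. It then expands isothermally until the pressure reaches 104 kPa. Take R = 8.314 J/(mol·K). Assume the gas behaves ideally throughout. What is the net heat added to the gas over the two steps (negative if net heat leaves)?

n = P₁V₁/(RT₁) = 350×10.9/(8.314×279) = 1.64 mol.
Step 1 — Isobaric: P stays 350 kPa; V/T = const ⇒ T₂ = 657 K, V₂ = 25.7 L.
W = PΔV = 350×(25.7−10.9) kPa·L = 5170 J.
ΔU = nCvΔT = 1.64×20.8×(657−279) = 12900 J.
Q = ΔU + W = nCpΔT = 18100 J.
State after step 1: P = 350 kPa, V = 25.7 L, T = 657 K.
Step 2 — Isothermal: T stays 657 K; PV = const ⇒ V₂ = 86.4 L, P₂ = 104 kPa.
ΔU = 0 (ideal gas, T constant).
W = nRT ln(V₂/V₁) = 1.64×8.314×657×ln(3.37) = 10900 J.
Q = ΔU + W = 10900 J.
Net over both steps: W = 16100 J, Q = 29000 J, ΔU = 12900 J.

29000 J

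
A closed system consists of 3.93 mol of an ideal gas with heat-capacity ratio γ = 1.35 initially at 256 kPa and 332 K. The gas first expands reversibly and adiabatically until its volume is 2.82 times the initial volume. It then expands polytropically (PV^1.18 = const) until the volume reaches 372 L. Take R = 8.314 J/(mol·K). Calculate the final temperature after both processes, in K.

188 K

V₁ = nRT₁/P₁ = 3.93×8.314×332/256 = 42.4 L.
Step 1 — Adiabatic: TV^(γ−1) = const ⇒ T₂ = 332×(0.355)^0.350 = 231 K; PV^γ = const ⇒ P₂ = 63.2 kPa.
ΔU = nCvΔT = 3.93×23.8×(231−332) = -9430 J.
Q = 0 for an adiabatic process, so W = −ΔU = 9430 J.
State after step 1: P = 63.2 kPa, V = 119 L, T = 231 K.
Step 2 — Polytropic n=1.18: T₂ = T₁(V₁/V₂)^(n−1) = 231×(0.321)^0.18 = 188 K; P₂ = P₁(V₁/V₂)^n = 16.5 kPa.
W = (P₁V₁−P₂V₂)/(n−1) = (63.2×119−16.5×372)/0.18 = 7750 J.
ΔU = nCvΔT = 3.93×23.8×(188−231) = -3990 J.
Q = ΔU + W = 3760 J.
Net over both steps: W = 17200 J, Q = 3760 J, ΔU = -13400 J.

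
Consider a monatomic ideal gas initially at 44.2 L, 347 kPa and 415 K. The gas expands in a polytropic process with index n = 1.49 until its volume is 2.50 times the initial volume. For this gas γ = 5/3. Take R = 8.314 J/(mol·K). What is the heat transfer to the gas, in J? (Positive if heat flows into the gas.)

n = P₁V₁/(RT₁) = 347×44.2/(8.314×415) = 4.45 mol.
Polytropic n=1.49: T₂ = T₁(V₁/V₂)^(n−1) = 415×(0.400)^0.49 = 265 K; P₂ = P₁(V₁/V₂)^n = 88.6 kPa.
W = (P₁V₁−P₂V₂)/(n−1) = (347×44.2−88.6×110)/0.49 = 11300 J.
ΔU = nCvΔT = 4.45×12.5×(265−415) = -8320 J.
Q = ΔU + W = 3000 J.

3000 J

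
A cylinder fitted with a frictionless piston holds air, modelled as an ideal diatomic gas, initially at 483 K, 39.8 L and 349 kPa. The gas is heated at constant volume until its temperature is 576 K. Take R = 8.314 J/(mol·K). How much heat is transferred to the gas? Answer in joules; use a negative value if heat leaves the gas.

6690 J

n = P₁V₁/(RT₁) = 349×39.8/(8.314×483) = 3.46 mol.
Isochoric: V stays 39.8 L; P/T = const ⇒ T₂ = 576 K, P₂ = 416 kPa.
W = 0 (no volume change).
ΔU = nCvΔT = 3.46×20.8×(576−483) = 6690 J.
Q = ΔU = 6690 J.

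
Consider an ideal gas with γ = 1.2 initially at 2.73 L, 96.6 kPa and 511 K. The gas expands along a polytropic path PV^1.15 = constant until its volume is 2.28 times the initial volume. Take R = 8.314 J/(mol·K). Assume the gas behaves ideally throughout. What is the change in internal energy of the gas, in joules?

-153 J

n = P₁V₁/(RT₁) = 96.6×2.73/(8.314×511) = 0.0621 mol.
Polytropic n=1.15: T₂ = T₁(V₁/V₂)^(n−1) = 511×(0.439)^0.15 = 452 K; P₂ = P₁(V₁/V₂)^n = 37.4 kPa.
For an ideal gas ΔU = nCvΔT with Cv = R/(γ−1) = 41.6 J/(mol·K).
ΔU = 0.0621×41.6×(452−511) = -153 J.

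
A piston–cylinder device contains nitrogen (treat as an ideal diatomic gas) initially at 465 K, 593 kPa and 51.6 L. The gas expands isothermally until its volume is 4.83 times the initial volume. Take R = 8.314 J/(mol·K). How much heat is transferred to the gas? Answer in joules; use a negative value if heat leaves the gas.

n = P₁V₁/(RT₁) = 593×51.6/(8.314×465) = 7.91 mol.
Isothermal: T stays 465 K; PV = const ⇒ V₂ = 249 L, P₂ = 123 kPa.
ΔU = 0 (ideal gas, T constant).
W = nRT ln(V₂/V₁) = 7.91×8.314×465×ln(4.83) = 48200 J.
Q = ΔU + W = 48200 J.

48200 J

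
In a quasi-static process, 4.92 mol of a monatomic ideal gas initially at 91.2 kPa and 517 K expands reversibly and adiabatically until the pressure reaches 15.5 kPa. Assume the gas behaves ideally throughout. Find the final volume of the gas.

672 L

V₁ = nRT₁/P₁ = 4.92×8.314×517/91.2 = 232 L.
Adiabatic: T₂/T₁ = (P₂/P₁)^((γ−1)/γ) ⇒ T₂ = 517×(0.170)^0.400 = 254 K; V₂ = 672 L.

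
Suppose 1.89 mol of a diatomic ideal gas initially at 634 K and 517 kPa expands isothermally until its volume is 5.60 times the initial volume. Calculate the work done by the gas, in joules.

17200 J

V₁ = nRT₁/P₁ = 1.89×8.314×634/517 = 19.3 L.
Isothermal: T stays 634 K; PV = const ⇒ V₂ = 108 L, P₂ = 92.3 kPa.
W = nRT ln(V₂/V₁) = 1.89×8.314×634×ln(5.60) = 17200 J.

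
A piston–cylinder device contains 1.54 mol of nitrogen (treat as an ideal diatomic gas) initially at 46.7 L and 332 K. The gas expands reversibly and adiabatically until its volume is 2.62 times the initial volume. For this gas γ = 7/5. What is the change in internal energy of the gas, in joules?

P₁ = nRT₁/V₁ = 1.54×8.314×332/46.7 = 91.0 kPa.
Adiabatic: TV^(γ−1) = const ⇒ T₂ = 332×(0.382)^0.400 = 226 K; PV^γ = const ⇒ P₂ = 23.6 kPa.
For an ideal gas ΔU = nCvΔT with Cv = (5/2)R = 20.8 J/(mol·K).
ΔU = 1.54×20.8×(226−332) = -3400 J.

-3400 J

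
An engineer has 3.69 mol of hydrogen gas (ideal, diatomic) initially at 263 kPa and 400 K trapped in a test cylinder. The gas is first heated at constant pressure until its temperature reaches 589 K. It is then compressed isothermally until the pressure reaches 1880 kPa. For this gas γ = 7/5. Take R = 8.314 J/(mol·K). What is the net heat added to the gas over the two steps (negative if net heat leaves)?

V₁ = nRT₁/P₁ = 3.69×8.314×400/263 = 46.7 L.
Step 1 — Isobaric: P stays 263 kPa; V/T = const ⇒ T₂ = 589 K, V₂ = 68.7 L.
W = PΔV = 263×(68.7−46.7) kPa·L = 5800 J.
ΔU = nCvΔT = 3.69×20.8×(589−400) = 14500 J.
Q = ΔU + W = nCpΔT = 20300 J.
State after step 1: P = 263 kPa, V = 68.7 L, T = 589 K.
Step 2 — Isothermal: T stays 589 K; PV = const ⇒ V₂ = 9.61 L, P₂ = 1880 kPa.
ΔU = 0 (ideal gas, T constant).
W = nRT ln(V₂/V₁) = 3.69×8.314×589×ln(0.140) = -35500 J.
Q = ΔU + W = -35500 J.
Net over both steps: W = -29700 J, Q = -15200 J, ΔU = 14500 J.

-15200 J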